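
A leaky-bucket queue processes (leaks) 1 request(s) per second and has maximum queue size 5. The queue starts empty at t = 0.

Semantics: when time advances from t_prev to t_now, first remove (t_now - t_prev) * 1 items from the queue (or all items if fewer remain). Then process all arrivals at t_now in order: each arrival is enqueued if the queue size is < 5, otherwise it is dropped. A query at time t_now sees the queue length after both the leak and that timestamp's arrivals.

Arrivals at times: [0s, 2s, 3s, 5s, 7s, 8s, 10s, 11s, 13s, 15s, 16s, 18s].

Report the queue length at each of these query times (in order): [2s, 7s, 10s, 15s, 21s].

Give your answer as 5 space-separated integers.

Answer: 1 1 1 1 0

Derivation:
Queue lengths at query times:
  query t=2s: backlog = 1
  query t=7s: backlog = 1
  query t=10s: backlog = 1
  query t=15s: backlog = 1
  query t=21s: backlog = 0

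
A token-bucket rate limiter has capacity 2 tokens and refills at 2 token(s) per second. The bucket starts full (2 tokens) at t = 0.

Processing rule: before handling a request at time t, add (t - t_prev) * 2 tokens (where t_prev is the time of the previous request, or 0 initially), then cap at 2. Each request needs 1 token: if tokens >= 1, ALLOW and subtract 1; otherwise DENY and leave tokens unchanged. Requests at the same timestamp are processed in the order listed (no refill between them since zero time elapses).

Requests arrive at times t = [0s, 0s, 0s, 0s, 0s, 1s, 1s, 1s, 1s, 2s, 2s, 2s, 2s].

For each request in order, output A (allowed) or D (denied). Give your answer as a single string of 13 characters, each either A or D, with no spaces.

Simulating step by step:
  req#1 t=0s: ALLOW
  req#2 t=0s: ALLOW
  req#3 t=0s: DENY
  req#4 t=0s: DENY
  req#5 t=0s: DENY
  req#6 t=1s: ALLOW
  req#7 t=1s: ALLOW
  req#8 t=1s: DENY
  req#9 t=1s: DENY
  req#10 t=2s: ALLOW
  req#11 t=2s: ALLOW
  req#12 t=2s: DENY
  req#13 t=2s: DENY

Answer: AADDDAADDAADD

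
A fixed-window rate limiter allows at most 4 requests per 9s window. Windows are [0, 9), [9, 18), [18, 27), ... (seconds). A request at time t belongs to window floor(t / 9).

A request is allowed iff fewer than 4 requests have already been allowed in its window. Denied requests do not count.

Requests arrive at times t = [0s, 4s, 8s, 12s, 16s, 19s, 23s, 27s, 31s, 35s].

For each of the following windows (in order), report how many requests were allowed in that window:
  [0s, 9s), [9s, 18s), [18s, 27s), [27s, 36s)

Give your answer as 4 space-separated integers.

Processing requests:
  req#1 t=0s (window 0): ALLOW
  req#2 t=4s (window 0): ALLOW
  req#3 t=8s (window 0): ALLOW
  req#4 t=12s (window 1): ALLOW
  req#5 t=16s (window 1): ALLOW
  req#6 t=19s (window 2): ALLOW
  req#7 t=23s (window 2): ALLOW
  req#8 t=27s (window 3): ALLOW
  req#9 t=31s (window 3): ALLOW
  req#10 t=35s (window 3): ALLOW

Allowed counts by window: 3 2 2 3

Answer: 3 2 2 3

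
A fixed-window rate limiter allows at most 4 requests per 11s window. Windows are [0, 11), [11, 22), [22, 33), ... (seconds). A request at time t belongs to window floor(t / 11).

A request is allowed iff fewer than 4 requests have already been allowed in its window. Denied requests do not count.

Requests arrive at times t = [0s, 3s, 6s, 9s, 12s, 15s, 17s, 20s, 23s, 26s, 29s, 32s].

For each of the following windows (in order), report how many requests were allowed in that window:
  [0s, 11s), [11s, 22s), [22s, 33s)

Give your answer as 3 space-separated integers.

Answer: 4 4 4

Derivation:
Processing requests:
  req#1 t=0s (window 0): ALLOW
  req#2 t=3s (window 0): ALLOW
  req#3 t=6s (window 0): ALLOW
  req#4 t=9s (window 0): ALLOW
  req#5 t=12s (window 1): ALLOW
  req#6 t=15s (window 1): ALLOW
  req#7 t=17s (window 1): ALLOW
  req#8 t=20s (window 1): ALLOW
  req#9 t=23s (window 2): ALLOW
  req#10 t=26s (window 2): ALLOW
  req#11 t=29s (window 2): ALLOW
  req#12 t=32s (window 2): ALLOW

Allowed counts by window: 4 4 4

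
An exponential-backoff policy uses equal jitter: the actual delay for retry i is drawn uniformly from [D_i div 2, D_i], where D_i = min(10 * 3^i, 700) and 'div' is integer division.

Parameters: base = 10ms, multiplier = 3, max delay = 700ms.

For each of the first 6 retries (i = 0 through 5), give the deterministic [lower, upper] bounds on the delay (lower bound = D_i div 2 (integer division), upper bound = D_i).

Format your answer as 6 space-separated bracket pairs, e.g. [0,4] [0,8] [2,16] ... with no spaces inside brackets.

Answer: [5,10] [15,30] [45,90] [135,270] [350,700] [350,700]

Derivation:
Computing bounds per retry:
  i=0: D_i=min(10*3^0,700)=10, bounds=[5,10]
  i=1: D_i=min(10*3^1,700)=30, bounds=[15,30]
  i=2: D_i=min(10*3^2,700)=90, bounds=[45,90]
  i=3: D_i=min(10*3^3,700)=270, bounds=[135,270]
  i=4: D_i=min(10*3^4,700)=700, bounds=[350,700]
  i=5: D_i=min(10*3^5,700)=700, bounds=[350,700]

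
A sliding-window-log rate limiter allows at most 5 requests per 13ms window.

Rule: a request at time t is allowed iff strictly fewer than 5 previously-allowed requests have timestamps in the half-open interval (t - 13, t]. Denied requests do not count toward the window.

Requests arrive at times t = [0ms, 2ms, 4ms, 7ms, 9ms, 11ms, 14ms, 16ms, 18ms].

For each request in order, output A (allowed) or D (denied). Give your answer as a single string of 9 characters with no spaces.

Answer: AAAAADAAA

Derivation:
Tracking allowed requests in the window:
  req#1 t=0ms: ALLOW
  req#2 t=2ms: ALLOW
  req#3 t=4ms: ALLOW
  req#4 t=7ms: ALLOW
  req#5 t=9ms: ALLOW
  req#6 t=11ms: DENY
  req#7 t=14ms: ALLOW
  req#8 t=16ms: ALLOW
  req#9 t=18ms: ALLOW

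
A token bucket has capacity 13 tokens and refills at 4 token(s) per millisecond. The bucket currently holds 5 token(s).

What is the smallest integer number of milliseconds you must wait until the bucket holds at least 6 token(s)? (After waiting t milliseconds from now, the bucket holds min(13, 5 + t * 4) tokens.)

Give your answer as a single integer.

Answer: 1

Derivation:
Need 5 + t * 4 >= 6, so t >= 1/4.
Smallest integer t = ceil(1/4) = 1.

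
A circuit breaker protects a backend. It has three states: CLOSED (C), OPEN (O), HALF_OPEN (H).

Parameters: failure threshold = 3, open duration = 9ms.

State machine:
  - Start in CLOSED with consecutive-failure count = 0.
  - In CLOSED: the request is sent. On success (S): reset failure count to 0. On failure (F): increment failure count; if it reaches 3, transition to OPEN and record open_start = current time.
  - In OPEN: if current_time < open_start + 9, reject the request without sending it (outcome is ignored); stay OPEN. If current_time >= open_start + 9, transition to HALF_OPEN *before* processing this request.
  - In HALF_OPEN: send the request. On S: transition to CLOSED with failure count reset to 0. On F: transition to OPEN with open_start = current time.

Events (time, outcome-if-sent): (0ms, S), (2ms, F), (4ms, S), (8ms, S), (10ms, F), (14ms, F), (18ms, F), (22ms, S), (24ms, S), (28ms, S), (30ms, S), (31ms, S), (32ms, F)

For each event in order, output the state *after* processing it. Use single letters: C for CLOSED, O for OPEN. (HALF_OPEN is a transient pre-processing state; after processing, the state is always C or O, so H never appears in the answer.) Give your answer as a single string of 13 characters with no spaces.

State after each event:
  event#1 t=0ms outcome=S: state=CLOSED
  event#2 t=2ms outcome=F: state=CLOSED
  event#3 t=4ms outcome=S: state=CLOSED
  event#4 t=8ms outcome=S: state=CLOSED
  event#5 t=10ms outcome=F: state=CLOSED
  event#6 t=14ms outcome=F: state=CLOSED
  event#7 t=18ms outcome=F: state=OPEN
  event#8 t=22ms outcome=S: state=OPEN
  event#9 t=24ms outcome=S: state=OPEN
  event#10 t=28ms outcome=S: state=CLOSED
  event#11 t=30ms outcome=S: state=CLOSED
  event#12 t=31ms outcome=S: state=CLOSED
  event#13 t=32ms outcome=F: state=CLOSED

Answer: CCCCCCOOOCCCC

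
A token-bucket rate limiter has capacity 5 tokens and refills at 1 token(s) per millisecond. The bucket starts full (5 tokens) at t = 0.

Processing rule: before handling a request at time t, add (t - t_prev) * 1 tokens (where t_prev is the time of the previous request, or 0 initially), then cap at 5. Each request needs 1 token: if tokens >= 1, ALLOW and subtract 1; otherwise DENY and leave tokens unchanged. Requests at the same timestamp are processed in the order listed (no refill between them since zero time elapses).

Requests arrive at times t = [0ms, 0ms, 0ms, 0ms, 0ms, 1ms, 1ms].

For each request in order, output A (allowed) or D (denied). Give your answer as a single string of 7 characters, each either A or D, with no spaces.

Answer: AAAAAAD

Derivation:
Simulating step by step:
  req#1 t=0ms: ALLOW
  req#2 t=0ms: ALLOW
  req#3 t=0ms: ALLOW
  req#4 t=0ms: ALLOW
  req#5 t=0ms: ALLOW
  req#6 t=1ms: ALLOW
  req#7 t=1ms: DENY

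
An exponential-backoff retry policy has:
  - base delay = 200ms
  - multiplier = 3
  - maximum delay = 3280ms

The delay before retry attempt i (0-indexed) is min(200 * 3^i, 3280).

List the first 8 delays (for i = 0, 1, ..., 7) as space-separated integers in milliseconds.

Answer: 200 600 1800 3280 3280 3280 3280 3280

Derivation:
Computing each delay:
  i=0: min(200*3^0, 3280) = 200
  i=1: min(200*3^1, 3280) = 600
  i=2: min(200*3^2, 3280) = 1800
  i=3: min(200*3^3, 3280) = 3280
  i=4: min(200*3^4, 3280) = 3280
  i=5: min(200*3^5, 3280) = 3280
  i=6: min(200*3^6, 3280) = 3280
  i=7: min(200*3^7, 3280) = 3280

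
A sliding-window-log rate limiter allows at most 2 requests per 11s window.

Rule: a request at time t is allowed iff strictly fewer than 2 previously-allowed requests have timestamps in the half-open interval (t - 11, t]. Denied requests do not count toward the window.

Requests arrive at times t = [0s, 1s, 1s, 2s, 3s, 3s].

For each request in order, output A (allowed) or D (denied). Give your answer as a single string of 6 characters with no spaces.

Answer: AADDDD

Derivation:
Tracking allowed requests in the window:
  req#1 t=0s: ALLOW
  req#2 t=1s: ALLOW
  req#3 t=1s: DENY
  req#4 t=2s: DENY
  req#5 t=3s: DENY
  req#6 t=3s: DENY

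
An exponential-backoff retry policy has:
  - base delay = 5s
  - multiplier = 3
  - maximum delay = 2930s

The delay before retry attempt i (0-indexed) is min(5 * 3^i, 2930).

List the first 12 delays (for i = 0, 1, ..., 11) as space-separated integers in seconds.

Computing each delay:
  i=0: min(5*3^0, 2930) = 5
  i=1: min(5*3^1, 2930) = 15
  i=2: min(5*3^2, 2930) = 45
  i=3: min(5*3^3, 2930) = 135
  i=4: min(5*3^4, 2930) = 405
  i=5: min(5*3^5, 2930) = 1215
  i=6: min(5*3^6, 2930) = 2930
  i=7: min(5*3^7, 2930) = 2930
  i=8: min(5*3^8, 2930) = 2930
  i=9: min(5*3^9, 2930) = 2930
  i=10: min(5*3^10, 2930) = 2930
  i=11: min(5*3^11, 2930) = 2930

Answer: 5 15 45 135 405 1215 2930 2930 2930 2930 2930 2930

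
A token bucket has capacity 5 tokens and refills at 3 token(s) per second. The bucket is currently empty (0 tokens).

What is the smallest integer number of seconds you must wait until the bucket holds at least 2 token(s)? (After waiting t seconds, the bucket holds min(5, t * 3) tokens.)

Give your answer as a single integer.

Need t * 3 >= 2, so t >= 2/3.
Smallest integer t = ceil(2/3) = 1.

Answer: 1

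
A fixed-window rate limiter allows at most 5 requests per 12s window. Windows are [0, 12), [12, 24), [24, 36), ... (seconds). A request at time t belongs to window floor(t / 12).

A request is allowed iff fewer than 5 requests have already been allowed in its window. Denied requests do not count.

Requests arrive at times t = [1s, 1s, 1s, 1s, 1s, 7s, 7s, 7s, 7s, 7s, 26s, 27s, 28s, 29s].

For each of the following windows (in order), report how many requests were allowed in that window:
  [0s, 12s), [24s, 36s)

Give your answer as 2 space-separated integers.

Processing requests:
  req#1 t=1s (window 0): ALLOW
  req#2 t=1s (window 0): ALLOW
  req#3 t=1s (window 0): ALLOW
  req#4 t=1s (window 0): ALLOW
  req#5 t=1s (window 0): ALLOW
  req#6 t=7s (window 0): DENY
  req#7 t=7s (window 0): DENY
  req#8 t=7s (window 0): DENY
  req#9 t=7s (window 0): DENY
  req#10 t=7s (window 0): DENY
  req#11 t=26s (window 2): ALLOW
  req#12 t=27s (window 2): ALLOW
  req#13 t=28s (window 2): ALLOW
  req#14 t=29s (window 2): ALLOW

Allowed counts by window: 5 4

Answer: 5 4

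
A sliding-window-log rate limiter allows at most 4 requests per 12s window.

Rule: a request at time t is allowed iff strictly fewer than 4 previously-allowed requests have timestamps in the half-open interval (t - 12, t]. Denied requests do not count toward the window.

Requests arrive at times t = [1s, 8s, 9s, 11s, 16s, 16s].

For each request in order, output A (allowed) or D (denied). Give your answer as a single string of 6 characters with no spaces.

Answer: AAAAAD

Derivation:
Tracking allowed requests in the window:
  req#1 t=1s: ALLOW
  req#2 t=8s: ALLOW
  req#3 t=9s: ALLOW
  req#4 t=11s: ALLOW
  req#5 t=16s: ALLOW
  req#6 t=16s: DENY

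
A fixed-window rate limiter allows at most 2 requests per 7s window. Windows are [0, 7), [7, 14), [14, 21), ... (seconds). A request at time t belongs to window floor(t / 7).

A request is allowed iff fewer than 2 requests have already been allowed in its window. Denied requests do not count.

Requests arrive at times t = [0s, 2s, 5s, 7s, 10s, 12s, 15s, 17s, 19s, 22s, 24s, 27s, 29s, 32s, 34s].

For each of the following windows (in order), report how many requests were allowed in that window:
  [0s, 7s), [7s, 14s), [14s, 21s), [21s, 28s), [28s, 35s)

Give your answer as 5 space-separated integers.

Processing requests:
  req#1 t=0s (window 0): ALLOW
  req#2 t=2s (window 0): ALLOW
  req#3 t=5s (window 0): DENY
  req#4 t=7s (window 1): ALLOW
  req#5 t=10s (window 1): ALLOW
  req#6 t=12s (window 1): DENY
  req#7 t=15s (window 2): ALLOW
  req#8 t=17s (window 2): ALLOW
  req#9 t=19s (window 2): DENY
  req#10 t=22s (window 3): ALLOW
  req#11 t=24s (window 3): ALLOW
  req#12 t=27s (window 3): DENY
  req#13 t=29s (window 4): ALLOW
  req#14 t=32s (window 4): ALLOW
  req#15 t=34s (window 4): DENY

Allowed counts by window: 2 2 2 2 2

Answer: 2 2 2 2 2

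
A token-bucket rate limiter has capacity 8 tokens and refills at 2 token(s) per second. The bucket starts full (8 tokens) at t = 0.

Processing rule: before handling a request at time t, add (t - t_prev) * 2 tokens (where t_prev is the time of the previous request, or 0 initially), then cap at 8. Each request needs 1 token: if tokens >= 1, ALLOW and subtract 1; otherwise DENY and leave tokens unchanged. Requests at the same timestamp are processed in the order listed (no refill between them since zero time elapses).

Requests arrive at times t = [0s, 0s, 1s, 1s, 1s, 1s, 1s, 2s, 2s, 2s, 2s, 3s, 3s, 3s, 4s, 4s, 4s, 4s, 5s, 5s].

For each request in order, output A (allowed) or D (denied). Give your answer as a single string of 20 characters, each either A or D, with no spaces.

Simulating step by step:
  req#1 t=0s: ALLOW
  req#2 t=0s: ALLOW
  req#3 t=1s: ALLOW
  req#4 t=1s: ALLOW
  req#5 t=1s: ALLOW
  req#6 t=1s: ALLOW
  req#7 t=1s: ALLOW
  req#8 t=2s: ALLOW
  req#9 t=2s: ALLOW
  req#10 t=2s: ALLOW
  req#11 t=2s: ALLOW
  req#12 t=3s: ALLOW
  req#13 t=3s: ALLOW
  req#14 t=3s: ALLOW
  req#15 t=4s: ALLOW
  req#16 t=4s: ALLOW
  req#17 t=4s: DENY
  req#18 t=4s: DENY
  req#19 t=5s: ALLOW
  req#20 t=5s: ALLOW

Answer: AAAAAAAAAAAAAAAADDAA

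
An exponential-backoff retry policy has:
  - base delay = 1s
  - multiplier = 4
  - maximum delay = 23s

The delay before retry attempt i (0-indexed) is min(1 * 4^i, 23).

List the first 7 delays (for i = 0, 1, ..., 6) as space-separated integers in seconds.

Computing each delay:
  i=0: min(1*4^0, 23) = 1
  i=1: min(1*4^1, 23) = 4
  i=2: min(1*4^2, 23) = 16
  i=3: min(1*4^3, 23) = 23
  i=4: min(1*4^4, 23) = 23
  i=5: min(1*4^5, 23) = 23
  i=6: min(1*4^6, 23) = 23

Answer: 1 4 16 23 23 23 23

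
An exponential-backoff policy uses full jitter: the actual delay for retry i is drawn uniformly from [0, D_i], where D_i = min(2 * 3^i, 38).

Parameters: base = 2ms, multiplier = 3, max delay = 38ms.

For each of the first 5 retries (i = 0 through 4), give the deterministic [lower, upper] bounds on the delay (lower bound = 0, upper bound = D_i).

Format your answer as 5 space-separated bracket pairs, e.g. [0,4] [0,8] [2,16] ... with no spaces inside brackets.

Answer: [0,2] [0,6] [0,18] [0,38] [0,38]

Derivation:
Computing bounds per retry:
  i=0: D_i=min(2*3^0,38)=2, bounds=[0,2]
  i=1: D_i=min(2*3^1,38)=6, bounds=[0,6]
  i=2: D_i=min(2*3^2,38)=18, bounds=[0,18]
  i=3: D_i=min(2*3^3,38)=38, bounds=[0,38]
  i=4: D_i=min(2*3^4,38)=38, bounds=[0,38]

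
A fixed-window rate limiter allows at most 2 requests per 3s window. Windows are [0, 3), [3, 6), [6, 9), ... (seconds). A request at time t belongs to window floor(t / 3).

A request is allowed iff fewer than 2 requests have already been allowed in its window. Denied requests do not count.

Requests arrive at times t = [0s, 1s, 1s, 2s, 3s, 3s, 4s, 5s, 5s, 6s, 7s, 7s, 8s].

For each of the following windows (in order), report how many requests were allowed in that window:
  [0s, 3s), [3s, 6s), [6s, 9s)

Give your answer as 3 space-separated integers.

Answer: 2 2 2

Derivation:
Processing requests:
  req#1 t=0s (window 0): ALLOW
  req#2 t=1s (window 0): ALLOW
  req#3 t=1s (window 0): DENY
  req#4 t=2s (window 0): DENY
  req#5 t=3s (window 1): ALLOW
  req#6 t=3s (window 1): ALLOW
  req#7 t=4s (window 1): DENY
  req#8 t=5s (window 1): DENY
  req#9 t=5s (window 1): DENY
  req#10 t=6s (window 2): ALLOW
  req#11 t=7s (window 2): ALLOW
  req#12 t=7s (window 2): DENY
  req#13 t=8s (window 2): DENY

Allowed counts by window: 2 2 2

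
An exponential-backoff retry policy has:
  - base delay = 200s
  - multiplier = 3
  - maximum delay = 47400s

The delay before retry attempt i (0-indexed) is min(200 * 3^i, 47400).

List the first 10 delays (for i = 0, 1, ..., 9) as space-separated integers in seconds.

Answer: 200 600 1800 5400 16200 47400 47400 47400 47400 47400

Derivation:
Computing each delay:
  i=0: min(200*3^0, 47400) = 200
  i=1: min(200*3^1, 47400) = 600
  i=2: min(200*3^2, 47400) = 1800
  i=3: min(200*3^3, 47400) = 5400
  i=4: min(200*3^4, 47400) = 16200
  i=5: min(200*3^5, 47400) = 47400
  i=6: min(200*3^6, 47400) = 47400
  i=7: min(200*3^7, 47400) = 47400
  i=8: min(200*3^8, 47400) = 47400
  i=9: min(200*3^9, 47400) = 47400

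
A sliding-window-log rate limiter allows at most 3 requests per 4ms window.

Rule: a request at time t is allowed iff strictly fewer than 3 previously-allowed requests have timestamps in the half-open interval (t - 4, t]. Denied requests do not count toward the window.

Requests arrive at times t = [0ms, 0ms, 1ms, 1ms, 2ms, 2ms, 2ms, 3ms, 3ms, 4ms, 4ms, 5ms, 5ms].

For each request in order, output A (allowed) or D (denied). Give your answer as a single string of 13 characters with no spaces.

Answer: AAADDDDDDAAAD

Derivation:
Tracking allowed requests in the window:
  req#1 t=0ms: ALLOW
  req#2 t=0ms: ALLOW
  req#3 t=1ms: ALLOW
  req#4 t=1ms: DENY
  req#5 t=2ms: DENY
  req#6 t=2ms: DENY
  req#7 t=2ms: DENY
  req#8 t=3ms: DENY
  req#9 t=3ms: DENY
  req#10 t=4ms: ALLOW
  req#11 t=4ms: ALLOW
  req#12 t=5ms: ALLOW
  req#13 t=5ms: DENY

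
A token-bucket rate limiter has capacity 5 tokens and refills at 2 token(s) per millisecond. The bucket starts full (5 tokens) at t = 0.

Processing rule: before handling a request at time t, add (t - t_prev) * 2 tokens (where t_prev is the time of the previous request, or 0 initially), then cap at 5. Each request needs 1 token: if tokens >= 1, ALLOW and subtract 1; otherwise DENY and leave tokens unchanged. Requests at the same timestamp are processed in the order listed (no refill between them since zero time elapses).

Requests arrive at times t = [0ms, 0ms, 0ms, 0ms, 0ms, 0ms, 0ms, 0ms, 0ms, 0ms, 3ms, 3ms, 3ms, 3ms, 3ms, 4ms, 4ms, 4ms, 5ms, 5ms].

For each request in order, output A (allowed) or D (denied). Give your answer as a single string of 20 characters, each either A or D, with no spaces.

Simulating step by step:
  req#1 t=0ms: ALLOW
  req#2 t=0ms: ALLOW
  req#3 t=0ms: ALLOW
  req#4 t=0ms: ALLOW
  req#5 t=0ms: ALLOW
  req#6 t=0ms: DENY
  req#7 t=0ms: DENY
  req#8 t=0ms: DENY
  req#9 t=0ms: DENY
  req#10 t=0ms: DENY
  req#11 t=3ms: ALLOW
  req#12 t=3ms: ALLOW
  req#13 t=3ms: ALLOW
  req#14 t=3ms: ALLOW
  req#15 t=3ms: ALLOW
  req#16 t=4ms: ALLOW
  req#17 t=4ms: ALLOW
  req#18 t=4ms: DENY
  req#19 t=5ms: ALLOW
  req#20 t=5ms: ALLOW

Answer: AAAAADDDDDAAAAAAADAA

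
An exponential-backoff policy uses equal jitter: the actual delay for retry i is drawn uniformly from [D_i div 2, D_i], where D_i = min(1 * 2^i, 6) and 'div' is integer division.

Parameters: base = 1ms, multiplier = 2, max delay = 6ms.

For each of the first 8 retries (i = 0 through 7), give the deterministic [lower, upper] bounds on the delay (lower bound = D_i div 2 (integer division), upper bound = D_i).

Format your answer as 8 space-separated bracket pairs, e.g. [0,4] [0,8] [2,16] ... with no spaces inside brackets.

Computing bounds per retry:
  i=0: D_i=min(1*2^0,6)=1, bounds=[0,1]
  i=1: D_i=min(1*2^1,6)=2, bounds=[1,2]
  i=2: D_i=min(1*2^2,6)=4, bounds=[2,4]
  i=3: D_i=min(1*2^3,6)=6, bounds=[3,6]
  i=4: D_i=min(1*2^4,6)=6, bounds=[3,6]
  i=5: D_i=min(1*2^5,6)=6, bounds=[3,6]
  i=6: D_i=min(1*2^6,6)=6, bounds=[3,6]
  i=7: D_i=min(1*2^7,6)=6, bounds=[3,6]

Answer: [0,1] [1,2] [2,4] [3,6] [3,6] [3,6] [3,6] [3,6]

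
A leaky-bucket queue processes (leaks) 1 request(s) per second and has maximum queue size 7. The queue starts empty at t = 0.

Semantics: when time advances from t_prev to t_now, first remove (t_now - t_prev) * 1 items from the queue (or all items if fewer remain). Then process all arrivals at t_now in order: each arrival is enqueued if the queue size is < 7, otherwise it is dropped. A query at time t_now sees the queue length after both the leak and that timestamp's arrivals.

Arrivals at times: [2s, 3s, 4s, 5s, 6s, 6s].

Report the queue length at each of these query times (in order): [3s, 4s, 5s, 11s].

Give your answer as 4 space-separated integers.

Queue lengths at query times:
  query t=3s: backlog = 1
  query t=4s: backlog = 1
  query t=5s: backlog = 1
  query t=11s: backlog = 0

Answer: 1 1 1 0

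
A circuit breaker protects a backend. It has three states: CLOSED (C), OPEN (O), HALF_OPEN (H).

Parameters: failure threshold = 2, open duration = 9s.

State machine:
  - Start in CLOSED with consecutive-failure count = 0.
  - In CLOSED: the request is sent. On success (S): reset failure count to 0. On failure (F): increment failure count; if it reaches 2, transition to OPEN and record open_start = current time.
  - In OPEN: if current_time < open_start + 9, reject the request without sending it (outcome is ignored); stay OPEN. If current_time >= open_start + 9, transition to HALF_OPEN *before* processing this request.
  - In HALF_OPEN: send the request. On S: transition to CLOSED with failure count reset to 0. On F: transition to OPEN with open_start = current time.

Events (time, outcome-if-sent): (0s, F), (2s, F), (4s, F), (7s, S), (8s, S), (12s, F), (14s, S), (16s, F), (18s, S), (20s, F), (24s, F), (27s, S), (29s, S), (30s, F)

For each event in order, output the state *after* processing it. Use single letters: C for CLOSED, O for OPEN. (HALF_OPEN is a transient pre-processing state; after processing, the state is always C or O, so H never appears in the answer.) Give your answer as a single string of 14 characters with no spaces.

Answer: COOOOOOOOOOOOO

Derivation:
State after each event:
  event#1 t=0s outcome=F: state=CLOSED
  event#2 t=2s outcome=F: state=OPEN
  event#3 t=4s outcome=F: state=OPEN
  event#4 t=7s outcome=S: state=OPEN
  event#5 t=8s outcome=S: state=OPEN
  event#6 t=12s outcome=F: state=OPEN
  event#7 t=14s outcome=S: state=OPEN
  event#8 t=16s outcome=F: state=OPEN
  event#9 t=18s outcome=S: state=OPEN
  event#10 t=20s outcome=F: state=OPEN
  event#11 t=24s outcome=F: state=OPEN
  event#12 t=27s outcome=S: state=OPEN
  event#13 t=29s outcome=S: state=OPEN
  event#14 t=30s outcome=F: state=OPEN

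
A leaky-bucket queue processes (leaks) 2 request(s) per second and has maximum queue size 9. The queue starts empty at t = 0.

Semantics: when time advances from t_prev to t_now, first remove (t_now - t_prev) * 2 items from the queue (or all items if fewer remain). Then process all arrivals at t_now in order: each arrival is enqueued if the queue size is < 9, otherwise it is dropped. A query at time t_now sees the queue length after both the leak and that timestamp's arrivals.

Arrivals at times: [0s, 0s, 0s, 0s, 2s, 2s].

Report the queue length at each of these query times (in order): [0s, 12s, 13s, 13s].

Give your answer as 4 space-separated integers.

Queue lengths at query times:
  query t=0s: backlog = 4
  query t=12s: backlog = 0
  query t=13s: backlog = 0
  query t=13s: backlog = 0

Answer: 4 0 0 0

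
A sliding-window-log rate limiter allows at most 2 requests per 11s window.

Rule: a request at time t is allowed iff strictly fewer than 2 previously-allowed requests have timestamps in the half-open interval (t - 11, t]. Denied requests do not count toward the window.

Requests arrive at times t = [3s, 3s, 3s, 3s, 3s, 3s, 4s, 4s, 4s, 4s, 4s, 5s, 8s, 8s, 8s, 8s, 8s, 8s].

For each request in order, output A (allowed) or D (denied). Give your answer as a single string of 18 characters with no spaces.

Answer: AADDDDDDDDDDDDDDDD

Derivation:
Tracking allowed requests in the window:
  req#1 t=3s: ALLOW
  req#2 t=3s: ALLOW
  req#3 t=3s: DENY
  req#4 t=3s: DENY
  req#5 t=3s: DENY
  req#6 t=3s: DENY
  req#7 t=4s: DENY
  req#8 t=4s: DENY
  req#9 t=4s: DENY
  req#10 t=4s: DENY
  req#11 t=4s: DENY
  req#12 t=5s: DENY
  req#13 t=8s: DENY
  req#14 t=8s: DENY
  req#15 t=8s: DENY
  req#16 t=8s: DENY
  req#17 t=8s: DENY
  req#18 t=8s: DENY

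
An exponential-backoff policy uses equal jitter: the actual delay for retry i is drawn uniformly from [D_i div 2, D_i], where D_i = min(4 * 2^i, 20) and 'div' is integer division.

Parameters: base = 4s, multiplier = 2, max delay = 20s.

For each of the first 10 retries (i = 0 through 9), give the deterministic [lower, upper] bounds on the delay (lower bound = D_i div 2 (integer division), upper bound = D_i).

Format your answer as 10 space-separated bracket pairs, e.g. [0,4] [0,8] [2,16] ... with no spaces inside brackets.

Answer: [2,4] [4,8] [8,16] [10,20] [10,20] [10,20] [10,20] [10,20] [10,20] [10,20]

Derivation:
Computing bounds per retry:
  i=0: D_i=min(4*2^0,20)=4, bounds=[2,4]
  i=1: D_i=min(4*2^1,20)=8, bounds=[4,8]
  i=2: D_i=min(4*2^2,20)=16, bounds=[8,16]
  i=3: D_i=min(4*2^3,20)=20, bounds=[10,20]
  i=4: D_i=min(4*2^4,20)=20, bounds=[10,20]
  i=5: D_i=min(4*2^5,20)=20, bounds=[10,20]
  i=6: D_i=min(4*2^6,20)=20, bounds=[10,20]
  i=7: D_i=min(4*2^7,20)=20, bounds=[10,20]
  i=8: D_i=min(4*2^8,20)=20, bounds=[10,20]
  i=9: D_i=min(4*2^9,20)=20, bounds=[10,20]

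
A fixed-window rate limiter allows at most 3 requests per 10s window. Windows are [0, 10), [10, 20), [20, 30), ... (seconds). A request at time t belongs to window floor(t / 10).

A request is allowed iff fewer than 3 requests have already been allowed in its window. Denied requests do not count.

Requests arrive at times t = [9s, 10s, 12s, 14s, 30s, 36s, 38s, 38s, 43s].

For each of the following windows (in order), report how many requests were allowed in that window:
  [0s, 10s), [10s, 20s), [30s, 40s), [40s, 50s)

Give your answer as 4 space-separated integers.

Answer: 1 3 3 1

Derivation:
Processing requests:
  req#1 t=9s (window 0): ALLOW
  req#2 t=10s (window 1): ALLOW
  req#3 t=12s (window 1): ALLOW
  req#4 t=14s (window 1): ALLOW
  req#5 t=30s (window 3): ALLOW
  req#6 t=36s (window 3): ALLOW
  req#7 t=38s (window 3): ALLOW
  req#8 t=38s (window 3): DENY
  req#9 t=43s (window 4): ALLOW

Allowed counts by window: 1 3 3 1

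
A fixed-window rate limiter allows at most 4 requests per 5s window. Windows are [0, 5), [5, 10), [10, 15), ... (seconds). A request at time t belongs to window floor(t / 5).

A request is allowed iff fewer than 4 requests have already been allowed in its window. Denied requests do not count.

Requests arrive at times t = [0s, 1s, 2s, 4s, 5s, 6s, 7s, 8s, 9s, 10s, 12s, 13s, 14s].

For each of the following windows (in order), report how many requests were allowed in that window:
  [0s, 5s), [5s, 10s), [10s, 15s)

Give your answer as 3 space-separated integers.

Processing requests:
  req#1 t=0s (window 0): ALLOW
  req#2 t=1s (window 0): ALLOW
  req#3 t=2s (window 0): ALLOW
  req#4 t=4s (window 0): ALLOW
  req#5 t=5s (window 1): ALLOW
  req#6 t=6s (window 1): ALLOW
  req#7 t=7s (window 1): ALLOW
  req#8 t=8s (window 1): ALLOW
  req#9 t=9s (window 1): DENY
  req#10 t=10s (window 2): ALLOW
  req#11 t=12s (window 2): ALLOW
  req#12 t=13s (window 2): ALLOW
  req#13 t=14s (window 2): ALLOW

Allowed counts by window: 4 4 4

Answer: 4 4 4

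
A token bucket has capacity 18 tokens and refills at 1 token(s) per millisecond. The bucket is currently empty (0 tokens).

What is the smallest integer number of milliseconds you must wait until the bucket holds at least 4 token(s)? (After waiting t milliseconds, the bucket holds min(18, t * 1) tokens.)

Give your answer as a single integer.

Answer: 4

Derivation:
Need t * 1 >= 4, so t >= 4/1.
Smallest integer t = ceil(4/1) = 4.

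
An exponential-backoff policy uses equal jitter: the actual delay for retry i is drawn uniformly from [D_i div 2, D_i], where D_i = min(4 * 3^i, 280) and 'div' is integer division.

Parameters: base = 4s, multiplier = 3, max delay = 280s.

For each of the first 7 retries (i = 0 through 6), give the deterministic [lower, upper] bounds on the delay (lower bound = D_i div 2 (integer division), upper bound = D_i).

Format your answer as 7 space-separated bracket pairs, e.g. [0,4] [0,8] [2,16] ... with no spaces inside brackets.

Computing bounds per retry:
  i=0: D_i=min(4*3^0,280)=4, bounds=[2,4]
  i=1: D_i=min(4*3^1,280)=12, bounds=[6,12]
  i=2: D_i=min(4*3^2,280)=36, bounds=[18,36]
  i=3: D_i=min(4*3^3,280)=108, bounds=[54,108]
  i=4: D_i=min(4*3^4,280)=280, bounds=[140,280]
  i=5: D_i=min(4*3^5,280)=280, bounds=[140,280]
  i=6: D_i=min(4*3^6,280)=280, bounds=[140,280]

Answer: [2,4] [6,12] [18,36] [54,108] [140,280] [140,280] [140,280]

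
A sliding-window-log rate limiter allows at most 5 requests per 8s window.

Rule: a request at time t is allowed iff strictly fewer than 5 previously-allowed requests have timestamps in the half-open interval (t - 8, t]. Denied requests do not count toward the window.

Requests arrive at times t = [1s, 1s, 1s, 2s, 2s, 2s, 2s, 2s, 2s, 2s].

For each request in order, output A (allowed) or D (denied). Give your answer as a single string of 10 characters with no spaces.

Tracking allowed requests in the window:
  req#1 t=1s: ALLOW
  req#2 t=1s: ALLOW
  req#3 t=1s: ALLOW
  req#4 t=2s: ALLOW
  req#5 t=2s: ALLOW
  req#6 t=2s: DENY
  req#7 t=2s: DENY
  req#8 t=2s: DENY
  req#9 t=2s: DENY
  req#10 t=2s: DENY

Answer: AAAAADDDDD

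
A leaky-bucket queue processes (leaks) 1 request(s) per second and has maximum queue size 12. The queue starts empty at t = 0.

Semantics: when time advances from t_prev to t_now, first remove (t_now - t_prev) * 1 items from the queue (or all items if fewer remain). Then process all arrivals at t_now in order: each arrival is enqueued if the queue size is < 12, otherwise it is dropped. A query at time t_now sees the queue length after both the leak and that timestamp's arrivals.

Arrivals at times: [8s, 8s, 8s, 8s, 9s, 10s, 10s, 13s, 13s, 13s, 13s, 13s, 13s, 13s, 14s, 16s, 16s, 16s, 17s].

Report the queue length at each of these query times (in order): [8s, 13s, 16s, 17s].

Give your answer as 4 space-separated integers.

Queue lengths at query times:
  query t=8s: backlog = 4
  query t=13s: backlog = 9
  query t=16s: backlog = 10
  query t=17s: backlog = 10

Answer: 4 9 10 10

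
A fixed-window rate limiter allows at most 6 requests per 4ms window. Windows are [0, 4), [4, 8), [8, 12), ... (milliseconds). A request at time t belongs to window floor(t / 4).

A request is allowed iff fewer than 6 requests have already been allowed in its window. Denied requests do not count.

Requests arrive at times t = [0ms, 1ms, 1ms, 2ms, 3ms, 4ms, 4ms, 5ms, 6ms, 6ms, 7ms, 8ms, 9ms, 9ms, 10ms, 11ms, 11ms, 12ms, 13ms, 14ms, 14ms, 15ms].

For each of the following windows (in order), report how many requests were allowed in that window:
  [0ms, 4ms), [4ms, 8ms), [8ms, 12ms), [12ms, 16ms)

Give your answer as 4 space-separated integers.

Answer: 5 6 6 5

Derivation:
Processing requests:
  req#1 t=0ms (window 0): ALLOW
  req#2 t=1ms (window 0): ALLOW
  req#3 t=1ms (window 0): ALLOW
  req#4 t=2ms (window 0): ALLOW
  req#5 t=3ms (window 0): ALLOW
  req#6 t=4ms (window 1): ALLOW
  req#7 t=4ms (window 1): ALLOW
  req#8 t=5ms (window 1): ALLOW
  req#9 t=6ms (window 1): ALLOW
  req#10 t=6ms (window 1): ALLOW
  req#11 t=7ms (window 1): ALLOW
  req#12 t=8ms (window 2): ALLOW
  req#13 t=9ms (window 2): ALLOW
  req#14 t=9ms (window 2): ALLOW
  req#15 t=10ms (window 2): ALLOW
  req#16 t=11ms (window 2): ALLOW
  req#17 t=11ms (window 2): ALLOW
  req#18 t=12ms (window 3): ALLOW
  req#19 t=13ms (window 3): ALLOW
  req#20 t=14ms (window 3): ALLOW
  req#21 t=14ms (window 3): ALLOW
  req#22 t=15ms (window 3): ALLOW

Allowed counts by window: 5 6 6 5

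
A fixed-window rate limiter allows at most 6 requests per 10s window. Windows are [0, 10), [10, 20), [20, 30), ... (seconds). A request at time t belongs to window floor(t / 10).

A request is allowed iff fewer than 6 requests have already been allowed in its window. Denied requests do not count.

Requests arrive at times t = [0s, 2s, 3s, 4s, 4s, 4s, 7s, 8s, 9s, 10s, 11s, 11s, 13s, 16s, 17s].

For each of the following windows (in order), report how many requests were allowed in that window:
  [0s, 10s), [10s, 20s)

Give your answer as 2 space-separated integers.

Answer: 6 6

Derivation:
Processing requests:
  req#1 t=0s (window 0): ALLOW
  req#2 t=2s (window 0): ALLOW
  req#3 t=3s (window 0): ALLOW
  req#4 t=4s (window 0): ALLOW
  req#5 t=4s (window 0): ALLOW
  req#6 t=4s (window 0): ALLOW
  req#7 t=7s (window 0): DENY
  req#8 t=8s (window 0): DENY
  req#9 t=9s (window 0): DENY
  req#10 t=10s (window 1): ALLOW
  req#11 t=11s (window 1): ALLOW
  req#12 t=11s (window 1): ALLOW
  req#13 t=13s (window 1): ALLOW
  req#14 t=16s (window 1): ALLOW
  req#15 t=17s (window 1): ALLOW

Allowed counts by window: 6 6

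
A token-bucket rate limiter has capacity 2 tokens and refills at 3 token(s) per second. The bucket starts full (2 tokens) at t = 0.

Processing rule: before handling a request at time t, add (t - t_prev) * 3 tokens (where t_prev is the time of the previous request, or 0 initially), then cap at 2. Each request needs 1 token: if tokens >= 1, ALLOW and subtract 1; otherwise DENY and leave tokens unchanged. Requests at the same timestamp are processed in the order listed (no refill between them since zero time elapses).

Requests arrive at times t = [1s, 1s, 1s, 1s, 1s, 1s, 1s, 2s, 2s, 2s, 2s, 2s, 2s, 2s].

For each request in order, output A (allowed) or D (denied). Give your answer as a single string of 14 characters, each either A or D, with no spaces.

Simulating step by step:
  req#1 t=1s: ALLOW
  req#2 t=1s: ALLOW
  req#3 t=1s: DENY
  req#4 t=1s: DENY
  req#5 t=1s: DENY
  req#6 t=1s: DENY
  req#7 t=1s: DENY
  req#8 t=2s: ALLOW
  req#9 t=2s: ALLOW
  req#10 t=2s: DENY
  req#11 t=2s: DENY
  req#12 t=2s: DENY
  req#13 t=2s: DENY
  req#14 t=2s: DENY

Answer: AADDDDDAADDDDD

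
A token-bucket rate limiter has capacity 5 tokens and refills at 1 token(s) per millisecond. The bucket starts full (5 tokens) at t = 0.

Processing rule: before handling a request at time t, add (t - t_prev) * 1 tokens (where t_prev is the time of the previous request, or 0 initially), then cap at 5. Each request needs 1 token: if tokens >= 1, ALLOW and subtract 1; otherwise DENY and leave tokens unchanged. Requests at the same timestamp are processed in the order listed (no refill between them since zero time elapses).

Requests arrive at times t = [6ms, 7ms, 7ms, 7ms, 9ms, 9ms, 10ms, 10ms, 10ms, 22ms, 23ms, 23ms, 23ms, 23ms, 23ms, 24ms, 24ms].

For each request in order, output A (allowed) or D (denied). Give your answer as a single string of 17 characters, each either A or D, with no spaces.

Simulating step by step:
  req#1 t=6ms: ALLOW
  req#2 t=7ms: ALLOW
  req#3 t=7ms: ALLOW
  req#4 t=7ms: ALLOW
  req#5 t=9ms: ALLOW
  req#6 t=9ms: ALLOW
  req#7 t=10ms: ALLOW
  req#8 t=10ms: ALLOW
  req#9 t=10ms: ALLOW
  req#10 t=22ms: ALLOW
  req#11 t=23ms: ALLOW
  req#12 t=23ms: ALLOW
  req#13 t=23ms: ALLOW
  req#14 t=23ms: ALLOW
  req#15 t=23ms: ALLOW
  req#16 t=24ms: ALLOW
  req#17 t=24ms: DENY

Answer: AAAAAAAAAAAAAAAAD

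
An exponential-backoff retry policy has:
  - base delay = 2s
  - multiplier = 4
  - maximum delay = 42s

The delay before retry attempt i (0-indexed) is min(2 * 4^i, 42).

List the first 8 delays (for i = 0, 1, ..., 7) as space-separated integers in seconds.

Answer: 2 8 32 42 42 42 42 42

Derivation:
Computing each delay:
  i=0: min(2*4^0, 42) = 2
  i=1: min(2*4^1, 42) = 8
  i=2: min(2*4^2, 42) = 32
  i=3: min(2*4^3, 42) = 42
  i=4: min(2*4^4, 42) = 42
  i=5: min(2*4^5, 42) = 42
  i=6: min(2*4^6, 42) = 42
  i=7: min(2*4^7, 42) = 42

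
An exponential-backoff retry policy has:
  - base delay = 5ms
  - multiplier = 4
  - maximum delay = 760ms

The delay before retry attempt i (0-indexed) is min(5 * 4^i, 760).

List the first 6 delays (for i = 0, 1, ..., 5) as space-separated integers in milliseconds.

Computing each delay:
  i=0: min(5*4^0, 760) = 5
  i=1: min(5*4^1, 760) = 20
  i=2: min(5*4^2, 760) = 80
  i=3: min(5*4^3, 760) = 320
  i=4: min(5*4^4, 760) = 760
  i=5: min(5*4^5, 760) = 760

Answer: 5 20 80 320 760 760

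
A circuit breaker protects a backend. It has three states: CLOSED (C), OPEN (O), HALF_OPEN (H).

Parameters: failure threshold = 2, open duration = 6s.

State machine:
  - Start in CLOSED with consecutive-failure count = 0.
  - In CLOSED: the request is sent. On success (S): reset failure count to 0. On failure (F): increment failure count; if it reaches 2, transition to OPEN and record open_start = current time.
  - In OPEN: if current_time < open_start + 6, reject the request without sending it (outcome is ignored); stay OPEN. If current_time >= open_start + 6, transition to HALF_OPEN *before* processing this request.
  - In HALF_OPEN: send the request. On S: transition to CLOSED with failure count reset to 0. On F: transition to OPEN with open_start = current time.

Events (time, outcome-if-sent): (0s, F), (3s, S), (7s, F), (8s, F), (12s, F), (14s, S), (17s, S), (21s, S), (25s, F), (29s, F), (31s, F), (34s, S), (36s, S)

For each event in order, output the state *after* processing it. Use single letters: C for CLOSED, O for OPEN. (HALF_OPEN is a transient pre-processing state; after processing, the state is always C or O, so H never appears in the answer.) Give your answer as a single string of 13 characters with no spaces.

Answer: CCCOOCCCCOOOC

Derivation:
State after each event:
  event#1 t=0s outcome=F: state=CLOSED
  event#2 t=3s outcome=S: state=CLOSED
  event#3 t=7s outcome=F: state=CLOSED
  event#4 t=8s outcome=F: state=OPEN
  event#5 t=12s outcome=F: state=OPEN
  event#6 t=14s outcome=S: state=CLOSED
  event#7 t=17s outcome=S: state=CLOSED
  event#8 t=21s outcome=S: state=CLOSED
  event#9 t=25s outcome=F: state=CLOSED
  event#10 t=29s outcome=F: state=OPEN
  event#11 t=31s outcome=F: state=OPEN
  event#12 t=34s outcome=S: state=OPEN
  event#13 t=36s outcome=S: state=CLOSED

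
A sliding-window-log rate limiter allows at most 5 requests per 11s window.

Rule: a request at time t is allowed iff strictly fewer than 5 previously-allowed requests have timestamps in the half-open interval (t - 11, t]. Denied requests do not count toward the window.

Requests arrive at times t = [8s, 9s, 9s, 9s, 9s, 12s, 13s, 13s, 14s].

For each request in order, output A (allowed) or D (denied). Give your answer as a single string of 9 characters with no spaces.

Tracking allowed requests in the window:
  req#1 t=8s: ALLOW
  req#2 t=9s: ALLOW
  req#3 t=9s: ALLOW
  req#4 t=9s: ALLOW
  req#5 t=9s: ALLOW
  req#6 t=12s: DENY
  req#7 t=13s: DENY
  req#8 t=13s: DENY
  req#9 t=14s: DENY

Answer: AAAAADDDD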